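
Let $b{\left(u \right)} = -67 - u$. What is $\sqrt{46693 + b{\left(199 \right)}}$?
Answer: $\sqrt{46427} \approx 215.47$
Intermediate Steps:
$\sqrt{46693 + b{\left(199 \right)}} = \sqrt{46693 - 266} = \sqrt{46427}$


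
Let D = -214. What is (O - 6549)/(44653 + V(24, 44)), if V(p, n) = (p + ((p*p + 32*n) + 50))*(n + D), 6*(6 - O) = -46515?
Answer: -41/10346 ≈ -0.0039629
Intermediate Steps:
O = 15517/2 (O = 6 - 1/6*(-46515) = 6 + 15505/2 = 15517/2 ≈ 7758.5)
V(p, n) = (-214 + n)*(50 + p + p**2 + 32*n) (V(p, n) = (p + ((p*p + 32*n) + 50))*(n - 214) = (p + ((p**2 + 32*n) + 50))*(-214 + n) = (p + (50 + p**2 + 32*n))*(-214 + n) = (50 + p + p**2 + 32*n)*(-214 + n) = (-214 + n)*(50 + p + p**2 + 32*n))
(O - 6549)/(44653 + V(24, 44)) = (15517/2 - 6549)/(44653 + (-10700 - 6798*44 - 214*24 - 214*24**2 + 32*44**2 + 44*24 + 44*24**2)) = 2419/(2*(44653 + (-10700 - 299112 - 5136 - 214*576 + 32*1936 + 1056 + 44*576))) = 2419/(2*(44653 + (-10700 - 299112 - 5136 - 123264 + 61952 + 1056 + 25344))) = 2419/(2*(44653 - 349860)) = (2419/2)/(-305207) = (2419/2)*(-1/305207) = -41/10346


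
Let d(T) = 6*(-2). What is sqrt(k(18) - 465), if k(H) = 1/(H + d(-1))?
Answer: I*sqrt(16734)/6 ≈ 21.56*I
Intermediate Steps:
d(T) = -12
k(H) = 1/(-12 + H) (k(H) = 1/(H - 12) = 1/(-12 + H))
sqrt(k(18) - 465) = sqrt(1/(-12 + 18) - 465) = sqrt(1/6 - 465) = sqrt(-2789/6) = I*sqrt(16734)/6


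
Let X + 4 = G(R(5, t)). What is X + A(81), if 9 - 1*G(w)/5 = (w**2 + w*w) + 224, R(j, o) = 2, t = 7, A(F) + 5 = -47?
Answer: -1171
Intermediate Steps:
A(F) = -52 (A(F) = -5 - 47 = -52)
G(w) = -1075 - 10*w**2 (G(w) = 45 - 5*((w**2 + w*w) + 224) = 45 - 5*((w**2 + w**2) + 224) = 45 - 5*(2*w**2 + 224) = 45 - 5*(224 + 2*w**2) = 45 + (-1120 - 10*w**2) = -1075 - 10*w**2)
X = -1119 (X = -4 + (-1075 - 10*2**2) = -4 + (-1075 - 10*4) = -4 + (-1075 - 40) = -4 - 1115 = -1119)
X + A(81) = -1119 - 52 = -1171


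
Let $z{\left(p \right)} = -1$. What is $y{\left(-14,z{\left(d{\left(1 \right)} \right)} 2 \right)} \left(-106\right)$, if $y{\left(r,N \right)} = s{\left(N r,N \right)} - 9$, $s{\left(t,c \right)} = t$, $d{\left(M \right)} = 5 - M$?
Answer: $-2014$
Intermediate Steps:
$y{\left(r,N \right)} = -9 + N r$ ($y{\left(r,N \right)} = N r - 9 = -9 + N r$)
$y{\left(-14,z{\left(d{\left(1 \right)} \right)} 2 \right)} \left(-106\right) = \left(-9 + \left(-1\right) 2 \left(-14\right)\right) \left(-106\right) = \left(-9 - -28\right) \left(-106\right) = \left(-9 + 28\right) \left(-106\right) = 19 \left(-106\right) = -2014$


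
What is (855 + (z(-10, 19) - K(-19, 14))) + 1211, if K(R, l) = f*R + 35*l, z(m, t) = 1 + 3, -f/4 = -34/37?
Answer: 61044/37 ≈ 1649.8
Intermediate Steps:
f = 136/37 (f = -(-136)/37 = -4*(-34/37) = 136/37 ≈ 3.6757)
z(m, t) = 4
K(R, l) = 35*l + 136*R/37 (K(R, l) = 136*R/37 + 35*l = 35*l + 136*R/37)
(855 + (z(-10, 19) - K(-19, 14))) + 1211 = (855 + (4 - (35*14 + (136/37)*(-19)))) + 1211 = (855 + (4 - (490 - 2584/37))) + 1211 = (855 + (4 - 1*15546/37)) + 1211 = (855 + (4 - 15546/37)) + 1211 = (855 - 15398/37) + 1211 = 16237/37 + 1211 = 61044/37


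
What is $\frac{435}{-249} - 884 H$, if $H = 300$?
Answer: $- \frac{22011745}{83} \approx -2.652 \cdot 10^{5}$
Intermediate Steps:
$\frac{435}{-249} - 884 H = \frac{435}{-249} - 265200 = 435 \left(- \frac{1}{249}\right) - 265200 = - \frac{145}{83} - 265200 = - \frac{22011745}{83}$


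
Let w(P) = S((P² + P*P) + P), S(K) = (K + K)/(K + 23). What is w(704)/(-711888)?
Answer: -123992/44135231787 ≈ -2.8094e-6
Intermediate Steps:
S(K) = 2*K/(23 + K) (S(K) = (2*K)/(23 + K) = 2*K/(23 + K))
w(P) = 2*(P + 2*P²)/(23 + P + 2*P²) (w(P) = 2*((P² + P*P) + P)/(23 + ((P² + P*P) + P)) = 2*((P² + P²) + P)/(23 + ((P² + P²) + P)) = 2*(2*P² + P)/(23 + (2*P² + P)) = 2*(P + 2*P²)/(23 + (P + 2*P²)) = 2*(P + 2*P²)/(23 + P + 2*P²))
w(704)/(-711888) = (2*704*(1 + 2*704)/(23 + 704*(1 + 2*704)))/(-711888) = (2*704*(1 + 1408)/(23 + 704*(1 + 1408)))*(-1/711888) = (2*704*1409/(23 + 704*1409))*(-1/711888) = (2*704*1409/(23 + 991936))*(-1/711888) = (2*704*1409/991959)*(-1/711888) = (2*704*(1/991959)*1409)*(-1/711888) = (1983872/991959)*(-1/711888) = -123992/44135231787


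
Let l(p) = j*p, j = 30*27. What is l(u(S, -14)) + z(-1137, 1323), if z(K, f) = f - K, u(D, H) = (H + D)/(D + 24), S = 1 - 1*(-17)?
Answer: 17760/7 ≈ 2537.1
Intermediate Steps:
S = 18 (S = 1 + 17 = 18)
u(D, H) = (D + H)/(24 + D)
j = 810
l(p) = 810*p
l(u(S, -14)) + z(-1137, 1323) = 810*((18 - 14)/(24 + 18)) + (1323 - 1*(-1137)) = 810*(4/42) + (1323 + 1137) = 810*((1/42)*4) + 2460 = 810*(2/21) + 2460 = 540/7 + 2460 = 17760/7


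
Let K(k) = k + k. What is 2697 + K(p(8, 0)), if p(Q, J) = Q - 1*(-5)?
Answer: 2723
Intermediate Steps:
p(Q, J) = 5 + Q (p(Q, J) = Q + 5 = 5 + Q)
K(k) = 2*k
2697 + K(p(8, 0)) = 2697 + 2*(5 + 8) = 2697 + 2*13 = 2697 + 26 = 2723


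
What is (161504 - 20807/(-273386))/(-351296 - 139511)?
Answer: -44152953351/134179762502 ≈ -0.32906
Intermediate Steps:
(161504 - 20807/(-273386))/(-351296 - 139511) = (161504 - 20807*(-1/273386))/(-490807) = (161504 + 20807/273386)*(-1/490807) = (44152953351/273386)*(-1/490807) = -44152953351/134179762502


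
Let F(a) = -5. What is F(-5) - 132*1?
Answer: -137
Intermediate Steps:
F(-5) - 132*1 = -5 - 132*1 = -5 - 132 = -137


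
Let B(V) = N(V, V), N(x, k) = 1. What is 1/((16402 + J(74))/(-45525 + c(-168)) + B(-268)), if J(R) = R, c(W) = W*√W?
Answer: 147466373/94287337 - 615104*I*√42/94287337 ≈ 1.564 - 0.042279*I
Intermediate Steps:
c(W) = W^(3/2)
B(V) = 1
1/((16402 + J(74))/(-45525 + c(-168)) + B(-268)) = 1/((16402 + 74)/(-45525 + (-168)^(3/2)) + 1) = 1/(16476/(-45525 - 336*I*√42) + 1) = 1/(1 + 16476/(-45525 - 336*I*√42))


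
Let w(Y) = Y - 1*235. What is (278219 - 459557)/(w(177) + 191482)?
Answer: -30223/31904 ≈ -0.94731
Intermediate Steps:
w(Y) = -235 + Y (w(Y) = Y - 235 = -235 + Y)
(278219 - 459557)/(w(177) + 191482) = (278219 - 459557)/((-235 + 177) + 191482) = -181338/(-58 + 191482) = -181338/191424 = -181338*1/191424 = -30223/31904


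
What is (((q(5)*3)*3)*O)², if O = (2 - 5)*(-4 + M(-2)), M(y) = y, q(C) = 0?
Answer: 0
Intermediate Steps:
O = 18 (O = (2 - 5)*(-4 - 2) = -3*(-6) = 18)
(((q(5)*3)*3)*O)² = (((0*3)*3)*18)² = ((0*3)*18)² = (0*18)² = 0² = 0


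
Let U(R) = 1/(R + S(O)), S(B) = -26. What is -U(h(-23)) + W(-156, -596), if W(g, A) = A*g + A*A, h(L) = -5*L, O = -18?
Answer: 39889087/89 ≈ 4.4819e+5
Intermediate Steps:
U(R) = 1/(-26 + R) (U(R) = 1/(R - 26) = 1/(-26 + R))
W(g, A) = A² + A*g (W(g, A) = A*g + A² = A² + A*g)
-U(h(-23)) + W(-156, -596) = -1/(-26 - 5*(-23)) - 596*(-596 - 156) = -1/(-26 + 115) - 596*(-752) = -1/89 + 448192 = 39889087/89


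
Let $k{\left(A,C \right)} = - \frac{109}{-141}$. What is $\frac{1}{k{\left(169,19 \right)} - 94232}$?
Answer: $- \frac{141}{13286603} \approx -1.0612 \cdot 10^{-5}$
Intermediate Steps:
$k{\left(A,C \right)} = \frac{109}{141}$ ($k{\left(A,C \right)} = \left(-109\right) \left(- \frac{1}{141}\right) = \frac{109}{141}$)
$\frac{1}{k{\left(169,19 \right)} - 94232} = \frac{1}{\frac{109}{141} - 94232} = \frac{1}{- \frac{13286603}{141}} = - \frac{141}{13286603}$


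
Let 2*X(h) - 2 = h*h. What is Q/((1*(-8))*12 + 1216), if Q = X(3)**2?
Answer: 121/4480 ≈ 0.027009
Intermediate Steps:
X(h) = 1 + h**2/2 (X(h) = 1 + (h*h)/2 = 1 + h**2/2)
Q = 121/4 (Q = (1 + (1/2)*3**2)**2 = (1 + (1/2)*9)**2 = (1 + 9/2)**2 = (11/2)**2 = 121/4 ≈ 30.250)
Q/((1*(-8))*12 + 1216) = 121/(4*((1*(-8))*12 + 1216)) = 121/(4*(-8*12 + 1216)) = 121/(4*(-96 + 1216)) = (121/4)/1120 = (121/4)*(1/1120) = 121/4480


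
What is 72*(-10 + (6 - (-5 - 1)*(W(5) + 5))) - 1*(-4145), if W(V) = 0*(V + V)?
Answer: 6017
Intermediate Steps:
W(V) = 0 (W(V) = 0*(2*V) = 0)
72*(-10 + (6 - (-5 - 1)*(W(5) + 5))) - 1*(-4145) = 72*(-10 + (6 - (-5 - 1)*(0 + 5))) - 1*(-4145) = 72*(-10 + (6 - (-6)*5)) + 4145 = 72*(-10 + (6 - 1*(-30))) + 4145 = 72*(-10 + (6 + 30)) + 4145 = 72*(-10 + 36) + 4145 = 72*26 + 4145 = 1872 + 4145 = 6017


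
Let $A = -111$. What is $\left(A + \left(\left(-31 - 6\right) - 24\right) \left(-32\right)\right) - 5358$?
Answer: $-3517$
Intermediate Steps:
$\left(A + \left(\left(-31 - 6\right) - 24\right) \left(-32\right)\right) - 5358 = \left(-111 + \left(\left(-31 - 6\right) - 24\right) \left(-32\right)\right) - 5358 = \left(-111 + \left(-37 - 24\right) \left(-32\right)\right) - 5358 = \left(-111 - -1952\right) - 5358 = \left(-111 + 1952\right) - 5358 = 1841 - 5358 = -3517$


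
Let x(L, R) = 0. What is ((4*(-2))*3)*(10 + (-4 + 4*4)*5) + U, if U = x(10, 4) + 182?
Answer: -1498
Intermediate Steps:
U = 182 (U = 0 + 182 = 182)
((4*(-2))*3)*(10 + (-4 + 4*4)*5) + U = ((4*(-2))*3)*(10 + (-4 + 4*4)*5) + 182 = (-8*3)*(10 + (-4 + 16)*5) + 182 = -24*(10 + 12*5) + 182 = -24*(10 + 60) + 182 = -24*70 + 182 = -1680 + 182 = -1498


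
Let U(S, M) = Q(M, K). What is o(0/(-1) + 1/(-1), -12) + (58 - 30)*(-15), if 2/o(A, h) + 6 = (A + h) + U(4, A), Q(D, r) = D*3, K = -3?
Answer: -4621/11 ≈ -420.09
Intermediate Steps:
Q(D, r) = 3*D
U(S, M) = 3*M
o(A, h) = 2/(-6 + h + 4*A) (o(A, h) = 2/(-6 + ((A + h) + 3*A)) = 2/(-6 + (h + 4*A)) = 2/(-6 + h + 4*A))
o(0/(-1) + 1/(-1), -12) + (58 - 30)*(-15) = 2/(-6 - 12 + 4*(0/(-1) + 1/(-1))) + (58 - 30)*(-15) = 2/(-6 - 12 + 4*(0*(-1) + 1*(-1))) + 28*(-15) = 2/(-6 - 12 + 4*(0 - 1)) - 420 = 2/(-6 - 12 + 4*(-1)) - 420 = 2/(-6 - 12 - 4) - 420 = 2/(-22) - 420 = 2*(-1/22) - 420 = -1/11 - 420 = -4621/11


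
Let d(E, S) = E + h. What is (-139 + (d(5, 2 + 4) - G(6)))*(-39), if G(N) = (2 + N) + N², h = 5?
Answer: 6747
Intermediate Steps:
G(N) = 2 + N + N²
d(E, S) = 5 + E (d(E, S) = E + 5 = 5 + E)
(-139 + (d(5, 2 + 4) - G(6)))*(-39) = (-139 + ((5 + 5) - (2 + 6 + 6²)))*(-39) = (-139 + (10 - (2 + 6 + 36)))*(-39) = (-139 + (10 - 1*44))*(-39) = (-139 + (10 - 44))*(-39) = (-139 - 34)*(-39) = -173*(-39) = 6747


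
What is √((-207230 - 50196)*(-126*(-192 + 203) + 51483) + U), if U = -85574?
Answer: 2*I*√3224088974 ≈ 1.1356e+5*I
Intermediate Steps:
√((-207230 - 50196)*(-126*(-192 + 203) + 51483) + U) = √((-207230 - 50196)*(-126*(-192 + 203) + 51483) - 85574) = √(-257426*(-126*11 + 51483) - 85574) = √(-257426*(-1386 + 51483) - 85574) = √(-257426*50097 - 85574) = √(-12896270322 - 85574) = √(-12896355896) = 2*I*√3224088974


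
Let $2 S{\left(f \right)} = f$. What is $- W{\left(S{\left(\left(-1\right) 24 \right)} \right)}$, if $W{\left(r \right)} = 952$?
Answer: $-952$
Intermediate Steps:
$S{\left(f \right)} = \frac{f}{2}$
$- W{\left(S{\left(\left(-1\right) 24 \right)} \right)} = \left(-1\right) 952 = -952$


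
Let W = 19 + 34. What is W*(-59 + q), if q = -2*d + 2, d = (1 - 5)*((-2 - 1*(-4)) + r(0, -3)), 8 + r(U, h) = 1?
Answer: -5141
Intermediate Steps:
r(U, h) = -7 (r(U, h) = -8 + 1 = -7)
d = 20 (d = (1 - 5)*((-2 - 1*(-4)) - 7) = -4*((-2 + 4) - 7) = -4*(2 - 7) = -4*(-5) = 20)
W = 53
q = -38 (q = -2*20 + 2 = -40 + 2 = -38)
W*(-59 + q) = 53*(-59 - 38) = 53*(-97) = -5141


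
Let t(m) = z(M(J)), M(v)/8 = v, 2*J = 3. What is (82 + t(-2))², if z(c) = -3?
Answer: 6241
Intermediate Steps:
J = 3/2 (J = (½)*3 = 3/2 ≈ 1.5000)
M(v) = 8*v
t(m) = -3
(82 + t(-2))² = (82 - 3)² = 79² = 6241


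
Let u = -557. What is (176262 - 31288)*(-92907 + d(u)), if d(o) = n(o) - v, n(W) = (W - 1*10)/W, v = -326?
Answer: -7475881506700/557 ≈ -1.3422e+10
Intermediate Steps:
n(W) = (-10 + W)/W (n(W) = (W - 10)/W = (-10 + W)/W)
d(o) = 326 + (-10 + o)/o (d(o) = (-10 + o)/o - 1*(-326) = (-10 + o)/o + 326 = 326 + (-10 + o)/o)
(176262 - 31288)*(-92907 + d(u)) = (176262 - 31288)*(-92907 + (327 - 10/(-557))) = 144974*(-92907 + (327 - 10*(-1/557))) = 144974*(-92907 + (327 + 10/557)) = 144974*(-92907 + 182149/557) = 144974*(-51567050/557) = -7475881506700/557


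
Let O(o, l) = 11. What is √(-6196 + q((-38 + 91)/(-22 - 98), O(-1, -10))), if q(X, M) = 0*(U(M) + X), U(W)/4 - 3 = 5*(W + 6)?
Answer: 2*I*√1549 ≈ 78.715*I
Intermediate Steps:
U(W) = 132 + 20*W (U(W) = 12 + 4*(5*(W + 6)) = 12 + 4*(5*(6 + W)) = 12 + 4*(30 + 5*W) = 12 + (120 + 20*W) = 132 + 20*W)
q(X, M) = 0 (q(X, M) = 0*((132 + 20*M) + X) = 0*(132 + X + 20*M) = 0)
√(-6196 + q((-38 + 91)/(-22 - 98), O(-1, -10))) = √(-6196 + 0) = √(-6196) = 2*I*√1549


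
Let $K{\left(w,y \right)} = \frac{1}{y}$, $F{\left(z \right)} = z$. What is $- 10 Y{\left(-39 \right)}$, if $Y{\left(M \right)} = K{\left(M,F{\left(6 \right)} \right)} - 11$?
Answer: $\frac{325}{3} \approx 108.33$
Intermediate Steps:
$Y{\left(M \right)} = - \frac{65}{6}$ ($Y{\left(M \right)} = \frac{1}{6} - 11 = - \frac{65}{6}$)
$- 10 Y{\left(-39 \right)} = \left(-10\right) \left(- \frac{65}{6}\right) = \frac{325}{3}$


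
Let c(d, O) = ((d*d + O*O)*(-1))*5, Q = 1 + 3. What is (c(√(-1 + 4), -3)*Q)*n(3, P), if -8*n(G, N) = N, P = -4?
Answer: -120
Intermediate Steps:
n(G, N) = -N/8
Q = 4
c(d, O) = -5*O² - 5*d² (c(d, O) = ((d² + O²)*(-1))*5 = ((O² + d²)*(-1))*5 = (-O² - d²)*5 = -5*O² - 5*d²)
(c(√(-1 + 4), -3)*Q)*n(3, P) = ((-5*(-3)² - 5*(√(-1 + 4))²)*4)*(-⅛*(-4)) = ((-5*9 - 5*(√3)²)*4)*(½) = ((-45 - 5*3)*4)*(½) = ((-45 - 15)*4)*(½) = -60*4*(½) = -240*½ = -120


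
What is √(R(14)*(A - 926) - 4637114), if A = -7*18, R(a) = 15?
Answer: I*√4652894 ≈ 2157.1*I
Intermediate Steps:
A = -126
√(R(14)*(A - 926) - 4637114) = √(15*(-126 - 926) - 4637114) = √(15*(-1052) - 4637114) = √(-15780 - 4637114) = √(-4652894) = I*√4652894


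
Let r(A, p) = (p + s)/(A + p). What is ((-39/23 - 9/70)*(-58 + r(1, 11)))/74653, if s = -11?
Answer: 85173/60095665 ≈ 0.0014173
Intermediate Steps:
r(A, p) = (-11 + p)/(A + p) (r(A, p) = (p - 11)/(A + p) = (-11 + p)/(A + p))
((-39/23 - 9/70)*(-58 + r(1, 11)))/74653 = ((-39/23 - 9/70)*(-58 + (-11 + 11)/(1 + 11)))/74653 = ((-39*1/23 - 9*1/70)*(-58 + 0/12))*(1/74653) = ((-39/23 - 9/70)*(-58 + (1/12)*0))*(1/74653) = -2937*(-58 + 0)/1610*(1/74653) = -2937/1610*(-58)*(1/74653) = (85173/805)*(1/74653) = 85173/60095665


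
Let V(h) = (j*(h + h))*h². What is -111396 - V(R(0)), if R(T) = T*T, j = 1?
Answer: -111396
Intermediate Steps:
R(T) = T²
V(h) = 2*h³ (V(h) = (1*(h + h))*h² = (1*(2*h))*h² = (2*h)*h² = 2*h³)
-111396 - V(R(0)) = -111396 - 2*(0²)³ = -111396 - 2*0³ = -111396 - 2*0 = -111396 - 1*0 = -111396 + 0 = -111396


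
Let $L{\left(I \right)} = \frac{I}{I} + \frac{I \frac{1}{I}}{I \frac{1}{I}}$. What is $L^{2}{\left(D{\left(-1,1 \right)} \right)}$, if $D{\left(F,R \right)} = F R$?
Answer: $4$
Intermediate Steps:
$L{\left(I \right)} = 2$ ($L{\left(I \right)} = 1 + 1 \cdot 1^{-1} = 1 + 1 \cdot 1 = 1 + 1 = 2$)
$L^{2}{\left(D{\left(-1,1 \right)} \right)} = 2^{2} = 4$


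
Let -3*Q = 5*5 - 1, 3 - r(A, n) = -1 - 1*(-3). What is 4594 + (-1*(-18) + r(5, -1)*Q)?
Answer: 4604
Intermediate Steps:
r(A, n) = 1 (r(A, n) = 3 - (-1 - 1*(-3)) = 3 - (-1 + 3) = 3 - 1*2 = 3 - 2 = 1)
Q = -8 (Q = -(5*5 - 1)/3 = -(25 - 1)/3 = -⅓*24 = -8)
4594 + (-1*(-18) + r(5, -1)*Q) = 4594 + (-1*(-18) + 1*(-8)) = 4594 + (18 - 8) = 4594 + 10 = 4604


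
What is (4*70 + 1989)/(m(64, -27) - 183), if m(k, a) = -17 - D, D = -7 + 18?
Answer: -2269/211 ≈ -10.754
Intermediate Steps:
D = 11
m(k, a) = -28 (m(k, a) = -17 - 1*11 = -17 - 11 = -28)
(4*70 + 1989)/(m(64, -27) - 183) = (4*70 + 1989)/(-28 - 183) = (280 + 1989)/(-211) = 2269*(-1/211) = -2269/211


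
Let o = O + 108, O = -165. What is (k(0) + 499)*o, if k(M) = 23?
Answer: -29754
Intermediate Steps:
o = -57 (o = -165 + 108 = -57)
(k(0) + 499)*o = (23 + 499)*(-57) = 522*(-57) = -29754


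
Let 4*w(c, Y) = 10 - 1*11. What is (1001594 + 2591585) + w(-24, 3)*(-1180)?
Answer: 3593474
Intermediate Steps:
w(c, Y) = -¼ (w(c, Y) = (10 - 1*11)/4 = (10 - 11)/4 = (¼)*(-1) = -¼)
(1001594 + 2591585) + w(-24, 3)*(-1180) = (1001594 + 2591585) - ¼*(-1180) = 3593179 + 295 = 3593474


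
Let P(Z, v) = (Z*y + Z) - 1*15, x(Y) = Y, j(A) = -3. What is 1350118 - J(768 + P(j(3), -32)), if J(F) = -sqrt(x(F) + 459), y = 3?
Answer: 1350118 + 20*sqrt(3) ≈ 1.3502e+6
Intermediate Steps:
P(Z, v) = -15 + 4*Z (P(Z, v) = (Z*3 + Z) - 1*15 = (3*Z + Z) - 15 = 4*Z - 15 = -15 + 4*Z)
J(F) = -sqrt(459 + F) (J(F) = -sqrt(F + 459) = -sqrt(459 + F))
1350118 - J(768 + P(j(3), -32)) = 1350118 - (-1)*sqrt(459 + (768 + (-15 + 4*(-3)))) = 1350118 - (-1)*sqrt(459 + (768 + (-15 - 12))) = 1350118 - (-1)*sqrt(459 + (768 - 27)) = 1350118 - (-1)*sqrt(459 + 741) = 1350118 - (-1)*sqrt(1200) = 1350118 - (-1)*20*sqrt(3) = 1350118 - (-20)*sqrt(3) = 1350118 + 20*sqrt(3)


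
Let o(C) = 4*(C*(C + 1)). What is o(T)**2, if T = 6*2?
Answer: 389376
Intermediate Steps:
T = 12
o(C) = 4*C*(1 + C) (o(C) = 4*(C*(1 + C)) = 4*C*(1 + C))
o(T)**2 = (4*12*(1 + 12))**2 = (4*12*13)**2 = 624**2 = 389376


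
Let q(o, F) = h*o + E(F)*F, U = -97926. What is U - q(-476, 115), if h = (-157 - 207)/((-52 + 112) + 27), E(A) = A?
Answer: -9843401/87 ≈ -1.1314e+5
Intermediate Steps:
h = -364/87 (h = -364/(60 + 27) = -364/87 ≈ -4.1839)
q(o, F) = F² - 364*o/87 (q(o, F) = -364*o/87 + F*F = -364*o/87 + F² = F² - 364*o/87)
U - q(-476, 115) = -97926 - (115² - 364/87*(-476)) = -97926 - (13225 + 173264/87) = -97926 - 1*1323839/87 = -97926 - 1323839/87 = -9843401/87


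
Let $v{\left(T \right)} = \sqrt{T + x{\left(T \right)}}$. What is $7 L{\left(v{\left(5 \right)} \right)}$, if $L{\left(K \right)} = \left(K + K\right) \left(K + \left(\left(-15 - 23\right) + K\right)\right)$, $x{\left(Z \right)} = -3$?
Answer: $56 - 532 \sqrt{2} \approx -696.36$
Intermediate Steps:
$v{\left(T \right)} = \sqrt{-3 + T}$ ($v{\left(T \right)} = \sqrt{T - 3} = \sqrt{-3 + T}$)
$L{\left(K \right)} = 2 K \left(-38 + 2 K\right)$ ($L{\left(K \right)} = 2 K \left(K + \left(-38 + K\right)\right) = 2 K \left(-38 + 2 K\right)$)
$7 L{\left(v{\left(5 \right)} \right)} = 7 \cdot 4 \sqrt{-3 + 5} \left(-19 + \sqrt{-3 + 5}\right) = 7 \cdot 4 \sqrt{2} \left(-19 + \sqrt{2}\right) = 28 \sqrt{2} \left(-19 + \sqrt{2}\right)$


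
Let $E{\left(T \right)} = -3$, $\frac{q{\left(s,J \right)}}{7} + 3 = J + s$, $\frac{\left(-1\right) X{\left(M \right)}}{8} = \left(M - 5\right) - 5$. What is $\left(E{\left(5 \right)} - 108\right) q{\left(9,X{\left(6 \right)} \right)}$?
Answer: $-29526$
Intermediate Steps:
$X{\left(M \right)} = 80 - 8 M$ ($X{\left(M \right)} = - 8 \left(\left(M - 5\right) - 5\right) = - 8 \left(\left(-5 + M\right) - 5\right) = - 8 \left(-10 + M\right) = 80 - 8 M$)
$q{\left(s,J \right)} = -21 + 7 J + 7 s$ ($q{\left(s,J \right)} = -21 + 7 \left(J + s\right) = -21 + \left(7 J + 7 s\right) = -21 + 7 J + 7 s$)
$\left(E{\left(5 \right)} - 108\right) q{\left(9,X{\left(6 \right)} \right)} = \left(-3 - 108\right) \left(-21 + 7 \left(80 - 48\right) + 7 \cdot 9\right) = - 111 \left(-21 + 7 \left(80 - 48\right) + 63\right) = - 111 \left(-21 + 7 \cdot 32 + 63\right) = - 111 \left(-21 + 224 + 63\right) = \left(-111\right) 266 = -29526$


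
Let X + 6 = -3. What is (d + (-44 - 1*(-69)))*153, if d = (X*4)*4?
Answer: -18207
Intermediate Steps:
X = -9 (X = -6 - 3 = -9)
d = -144 (d = -9*4*4 = -36*4 = -144)
(d + (-44 - 1*(-69)))*153 = (-144 + (-44 - 1*(-69)))*153 = (-144 + (-44 + 69))*153 = (-144 + 25)*153 = -119*153 = -18207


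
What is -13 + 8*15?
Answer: 107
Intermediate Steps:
-13 + 8*15 = -13 + 120 = 107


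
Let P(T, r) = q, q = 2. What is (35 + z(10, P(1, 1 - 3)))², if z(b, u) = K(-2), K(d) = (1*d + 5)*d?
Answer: 841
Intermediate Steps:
P(T, r) = 2
K(d) = d*(5 + d) (K(d) = (d + 5)*d = (5 + d)*d = d*(5 + d))
z(b, u) = -6 (z(b, u) = -2*(5 - 2) = -2*3 = -6)
(35 + z(10, P(1, 1 - 3)))² = (35 - 6)² = 29² = 841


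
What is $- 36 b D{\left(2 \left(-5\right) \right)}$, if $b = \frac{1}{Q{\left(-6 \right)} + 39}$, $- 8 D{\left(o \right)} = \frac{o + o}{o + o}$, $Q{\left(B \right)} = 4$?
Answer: $\frac{9}{86} \approx 0.10465$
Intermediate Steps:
$D{\left(o \right)} = - \frac{1}{8}$ ($D{\left(o \right)} = - \frac{\left(o + o\right) \frac{1}{o + o}}{8} = - \frac{2 o \frac{1}{2 o}}{8} = \left(- \frac{1}{8}\right) 1 = - \frac{1}{8}$)
$b = \frac{1}{43}$ ($b = \frac{1}{4 + 39} = \frac{1}{43} \approx 0.023256$)
$- 36 b D{\left(2 \left(-5\right) \right)} = \left(-36\right) \frac{1}{43} \left(- \frac{1}{8}\right) = \left(- \frac{36}{43}\right) \left(- \frac{1}{8}\right) = \frac{9}{86}$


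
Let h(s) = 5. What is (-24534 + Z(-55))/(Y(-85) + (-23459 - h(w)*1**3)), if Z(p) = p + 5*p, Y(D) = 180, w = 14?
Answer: 6216/5821 ≈ 1.0679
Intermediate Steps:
Z(p) = 6*p
(-24534 + Z(-55))/(Y(-85) + (-23459 - h(w)*1**3)) = (-24534 + 6*(-55))/(180 + (-23459 - 5*1**3)) = (-24534 - 330)/(180 + (-23459 - 5)) = -24864/(180 + (-23459 - 1*5)) = -24864/(180 + (-23459 - 5)) = -24864/(180 - 23464) = -24864/(-23284) = -24864*(-1/23284) = 6216/5821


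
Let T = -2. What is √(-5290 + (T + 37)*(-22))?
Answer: 2*I*√1515 ≈ 77.846*I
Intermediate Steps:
√(-5290 + (T + 37)*(-22)) = √(-5290 + (-2 + 37)*(-22)) = √(-5290 + 35*(-22)) = √(-5290 - 770) = √(-6060) = 2*I*√1515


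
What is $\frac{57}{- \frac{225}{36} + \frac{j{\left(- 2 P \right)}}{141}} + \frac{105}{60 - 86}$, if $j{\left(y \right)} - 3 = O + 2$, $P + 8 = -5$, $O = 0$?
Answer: $- \frac{1203873}{91130} \approx -13.21$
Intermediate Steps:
$P = -13$ ($P = -8 - 5 = -13$)
$j{\left(y \right)} = 5$ ($j{\left(y \right)} = 3 + \left(0 + 2\right) = 3 + 2 = 5$)
$\frac{57}{- \frac{225}{36} + \frac{j{\left(- 2 P \right)}}{141}} + \frac{105}{60 - 86} = \frac{57}{- \frac{225}{36} + \frac{5}{141}} + \frac{105}{60 - 86} = \frac{57}{\left(-225\right) \frac{1}{36} + 5 \cdot \frac{1}{141}} + \frac{105}{60 - 86} = \frac{57}{- \frac{25}{4} + \frac{5}{141}} + \frac{105}{-26} = \frac{57}{- \frac{3505}{564}} + 105 \left(- \frac{1}{26}\right) = 57 \left(- \frac{564}{3505}\right) - \frac{105}{26} = - \frac{32148}{3505} - \frac{105}{26} = - \frac{1203873}{91130}$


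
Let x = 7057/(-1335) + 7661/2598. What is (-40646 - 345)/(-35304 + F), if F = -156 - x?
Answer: 15796701670/13664319461 ≈ 1.1561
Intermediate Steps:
x = -900739/385370 (x = 7057*(-1/1335) + 7661*(1/2598) = -7057/1335 + 7661/2598 = -900739/385370 ≈ -2.3373)
F = -59216981/385370 (F = -156 - 1*(-900739/385370) = -156 + 900739/385370 = -59216981/385370 ≈ -153.66)
(-40646 - 345)/(-35304 + F) = (-40646 - 345)/(-35304 - 59216981/385370) = -40991/(-13664319461/385370) = -40991*(-385370/13664319461) = 15796701670/13664319461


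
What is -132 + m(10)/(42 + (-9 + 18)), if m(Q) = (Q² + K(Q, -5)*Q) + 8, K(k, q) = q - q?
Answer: -2208/17 ≈ -129.88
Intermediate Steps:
K(k, q) = 0
m(Q) = 8 + Q² (m(Q) = (Q² + 0*Q) + 8 = (Q² + 0) + 8 = Q² + 8 = 8 + Q²)
-132 + m(10)/(42 + (-9 + 18)) = -132 + (8 + 10²)/(42 + (-9 + 18)) = -132 + (8 + 100)/(42 + 9) = -132 + 108/51 = -132 + (1/51)*108 = -132 + 36/17 = -2208/17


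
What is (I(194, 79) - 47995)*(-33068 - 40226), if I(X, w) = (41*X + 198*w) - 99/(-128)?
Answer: 114447591531/64 ≈ 1.7882e+9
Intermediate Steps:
I(X, w) = 99/128 + 41*X + 198*w (I(X, w) = (41*X + 198*w) - 99*(-1/128) = (41*X + 198*w) + 99/128 = 99/128 + 41*X + 198*w)
(I(194, 79) - 47995)*(-33068 - 40226) = ((99/128 + 41*194 + 198*79) - 47995)*(-33068 - 40226) = ((99/128 + 7954 + 15642) - 47995)*(-73294) = (3020387/128 - 47995)*(-73294) = -3122973/128*(-73294) = 114447591531/64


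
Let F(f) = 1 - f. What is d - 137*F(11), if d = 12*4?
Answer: 1418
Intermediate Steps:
d = 48
d - 137*F(11) = 48 - 137*(1 - 1*11) = 48 - 137*(1 - 11) = 48 - 137*(-10) = 48 + 1370 = 1418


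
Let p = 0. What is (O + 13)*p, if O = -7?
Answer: 0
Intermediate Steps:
(O + 13)*p = (-7 + 13)*0 = 6*0 = 0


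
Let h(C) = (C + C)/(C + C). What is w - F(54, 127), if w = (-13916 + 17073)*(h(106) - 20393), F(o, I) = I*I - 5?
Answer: -64393668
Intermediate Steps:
h(C) = 1 (h(C) = (2*C)/((2*C)) = (2*C)*(1/(2*C)) = 1)
F(o, I) = -5 + I² (F(o, I) = I² - 5 = -5 + I²)
w = -64377544 (w = (-13916 + 17073)*(1 - 20393) = 3157*(-20392) = -64377544)
w - F(54, 127) = -64377544 - (-5 + 127²) = -64377544 - (-5 + 16129) = -64377544 - 1*16124 = -64377544 - 16124 = -64393668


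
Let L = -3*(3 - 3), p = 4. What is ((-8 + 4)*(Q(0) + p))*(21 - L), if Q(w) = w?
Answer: -336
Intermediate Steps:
L = 0 (L = -3*0 = 0)
((-8 + 4)*(Q(0) + p))*(21 - L) = ((-8 + 4)*(0 + 4))*(21 - 1*0) = (-4*4)*(21 + 0) = -16*21 = -336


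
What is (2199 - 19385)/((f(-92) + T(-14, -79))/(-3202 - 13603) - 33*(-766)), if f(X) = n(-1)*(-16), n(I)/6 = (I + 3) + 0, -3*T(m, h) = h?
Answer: -866432190/1274390867 ≈ -0.67988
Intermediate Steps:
T(m, h) = -h/3
n(I) = 18 + 6*I (n(I) = 6*((I + 3) + 0) = 6*((3 + I) + 0) = 6*(3 + I) = 18 + 6*I)
f(X) = -192 (f(X) = (18 + 6*(-1))*(-16) = (18 - 6)*(-16) = 12*(-16) = -192)
(2199 - 19385)/((f(-92) + T(-14, -79))/(-3202 - 13603) - 33*(-766)) = (2199 - 19385)/((-192 - ⅓*(-79))/(-3202 - 13603) - 33*(-766)) = -17186/((-192 + 79/3)/(-16805) + 25278) = -17186/(-497/3*(-1/16805) + 25278) = -17186/(497/50415 + 25278) = -17186/1274390867/50415 = -17186*50415/1274390867 = -866432190/1274390867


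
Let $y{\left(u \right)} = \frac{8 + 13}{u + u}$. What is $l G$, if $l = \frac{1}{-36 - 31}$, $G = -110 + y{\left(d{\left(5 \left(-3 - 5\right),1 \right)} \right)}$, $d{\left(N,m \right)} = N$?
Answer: $\frac{8821}{5360} \approx 1.6457$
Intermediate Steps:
$y{\left(u \right)} = \frac{21}{2 u}$
$G = - \frac{8821}{80}$ ($G = -110 + \frac{21}{2 \cdot 5 \left(-3 - 5\right)} = -110 + \frac{21}{2 \cdot 5 \left(-8\right)} = -110 + \frac{21}{2 \left(-40\right)} = -110 + \frac{21}{2} \left(- \frac{1}{40}\right) = -110 - \frac{21}{80} = - \frac{8821}{80} \approx -110.26$)
$l = - \frac{1}{67}$ ($l = \frac{1}{-67} = - \frac{1}{67} \approx -0.014925$)
$l G = \left(- \frac{1}{67}\right) \left(- \frac{8821}{80}\right) = \frac{8821}{5360}$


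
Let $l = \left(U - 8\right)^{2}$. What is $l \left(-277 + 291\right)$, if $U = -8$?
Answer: $3584$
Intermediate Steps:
$l = 256$ ($l = \left(-8 - 8\right)^{2} = \left(-16\right)^{2} = 256$)
$l \left(-277 + 291\right) = 256 \left(-277 + 291\right) = 256 \cdot 14 = 3584$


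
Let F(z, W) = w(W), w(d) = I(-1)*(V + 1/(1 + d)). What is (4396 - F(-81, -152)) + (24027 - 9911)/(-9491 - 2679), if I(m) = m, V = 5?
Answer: 4042720992/918835 ≈ 4399.8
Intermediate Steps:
w(d) = -5 - 1/(1 + d) (w(d) = -(5 + 1/(1 + d)) = -5 - 1/(1 + d))
F(z, W) = (-6 - 5*W)/(1 + W)
(4396 - F(-81, -152)) + (24027 - 9911)/(-9491 - 2679) = (4396 - (-6 - 5*(-152))/(1 - 152)) + (24027 - 9911)/(-9491 - 2679) = (4396 - (-6 + 760)/(-151)) + 14116/(-12170) = (4396 - (-1)*754/151) + 14116*(-1/12170) = (4396 - 1*(-754/151)) - 7058/6085 = (4396 + 754/151) - 7058/6085 = 664550/151 - 7058/6085 = 4042720992/918835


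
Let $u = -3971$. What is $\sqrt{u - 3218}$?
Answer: $i \sqrt{7189} \approx 84.788 i$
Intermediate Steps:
$\sqrt{u - 3218} = \sqrt{-3971 - 3218} = \sqrt{-7189} = i \sqrt{7189}$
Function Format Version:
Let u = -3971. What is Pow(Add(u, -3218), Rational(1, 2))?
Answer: Mul(I, Pow(7189, Rational(1, 2))) ≈ Mul(84.788, I)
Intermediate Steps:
Pow(Add(u, -3218), Rational(1, 2)) = Pow(Add(-3971, -3218), Rational(1, 2)) = Pow(-7189, Rational(1, 2)) = Mul(I, Pow(7189, Rational(1, 2)))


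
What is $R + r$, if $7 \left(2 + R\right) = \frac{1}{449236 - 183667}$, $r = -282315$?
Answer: $- \frac{524822503610}{1858983} \approx -2.8232 \cdot 10^{5}$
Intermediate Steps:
$R = - \frac{3717965}{1858983}$ ($R = -2 + \frac{1}{7 \left(449236 - 183667\right)} = -2 + \frac{1}{7 \cdot 265569} = -2 + \frac{1}{7} \cdot \frac{1}{265569} = -2 + \frac{1}{1858983} = - \frac{3717965}{1858983} \approx -2.0$)
$R + r = - \frac{3717965}{1858983} - 282315 = - \frac{524822503610}{1858983}$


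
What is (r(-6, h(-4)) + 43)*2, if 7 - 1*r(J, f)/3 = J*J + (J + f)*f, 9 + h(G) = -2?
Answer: -1210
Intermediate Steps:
h(G) = -11 (h(G) = -9 - 2 = -11)
r(J, f) = 21 - 3*J² - 3*f*(J + f) (r(J, f) = 21 - 3*(J*J + (J + f)*f) = 21 - 3*(J² + f*(J + f)) = 21 + (-3*J² - 3*f*(J + f)) = 21 - 3*J² - 3*f*(J + f))
(r(-6, h(-4)) + 43)*2 = ((21 - 3*(-6)² - 3*(-11)² - 3*(-6)*(-11)) + 43)*2 = ((21 - 3*36 - 3*121 - 198) + 43)*2 = ((21 - 108 - 363 - 198) + 43)*2 = (-648 + 43)*2 = -605*2 = -1210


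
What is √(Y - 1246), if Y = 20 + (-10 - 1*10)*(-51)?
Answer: I*√206 ≈ 14.353*I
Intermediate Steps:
Y = 1040 (Y = 20 + (-10 - 10)*(-51) = 20 - 20*(-51) = 20 + 1020 = 1040)
√(Y - 1246) = √(1040 - 1246) = √(-206) = I*√206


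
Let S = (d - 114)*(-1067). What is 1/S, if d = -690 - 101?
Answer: 1/965635 ≈ 1.0356e-6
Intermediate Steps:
d = -791
S = 965635 (S = (-791 - 114)*(-1067) = -905*(-1067) = 965635)
1/S = 1/965635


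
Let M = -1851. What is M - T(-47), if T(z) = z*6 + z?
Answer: -1522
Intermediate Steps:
T(z) = 7*z (T(z) = 6*z + z = 7*z)
M - T(-47) = -1851 - 7*(-47) = -1851 - 1*(-329) = -1851 + 329 = -1522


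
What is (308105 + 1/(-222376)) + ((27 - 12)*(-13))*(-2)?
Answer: 68601884119/222376 ≈ 3.0850e+5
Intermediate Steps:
(308105 + 1/(-222376)) + ((27 - 12)*(-13))*(-2) = (308105 - 1/222376) + (15*(-13))*(-2) = 68515157479/222376 - 195*(-2) = 68515157479/222376 + 390 = 68601884119/222376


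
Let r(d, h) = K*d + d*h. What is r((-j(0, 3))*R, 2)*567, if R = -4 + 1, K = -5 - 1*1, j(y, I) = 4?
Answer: -27216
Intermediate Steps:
K = -6 (K = -5 - 1 = -6)
R = -3
r(d, h) = -6*d + d*h
r((-j(0, 3))*R, 2)*567 = ((-1*4*(-3))*(-6 + 2))*567 = (-4*(-3)*(-4))*567 = (12*(-4))*567 = -48*567 = -27216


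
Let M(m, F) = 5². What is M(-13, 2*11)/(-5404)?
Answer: -25/5404 ≈ -0.0046262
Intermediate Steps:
M(m, F) = 25
M(-13, 2*11)/(-5404) = 25/(-5404) = 25*(-1/5404) = -25/5404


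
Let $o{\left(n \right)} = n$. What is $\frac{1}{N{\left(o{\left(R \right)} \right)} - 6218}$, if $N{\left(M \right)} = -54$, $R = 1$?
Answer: $- \frac{1}{6272} \approx -0.00015944$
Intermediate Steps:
$\frac{1}{N{\left(o{\left(R \right)} \right)} - 6218} = \frac{1}{-54 - 6218} = \frac{1}{-6272} = - \frac{1}{6272}$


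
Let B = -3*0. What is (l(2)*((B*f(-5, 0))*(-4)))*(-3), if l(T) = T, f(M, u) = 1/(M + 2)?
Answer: 0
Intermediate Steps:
f(M, u) = 1/(2 + M)
B = 0
(l(2)*((B*f(-5, 0))*(-4)))*(-3) = (2*((0/(2 - 5))*(-4)))*(-3) = (2*((0/(-3))*(-4)))*(-3) = (2*((0*(-⅓))*(-4)))*(-3) = (2*(0*(-4)))*(-3) = (2*0)*(-3) = 0*(-3) = 0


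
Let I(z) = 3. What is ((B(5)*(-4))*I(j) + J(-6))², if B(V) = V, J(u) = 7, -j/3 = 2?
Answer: 2809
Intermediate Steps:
j = -6 (j = -3*2 = -6)
((B(5)*(-4))*I(j) + J(-6))² = ((5*(-4))*3 + 7)² = (-20*3 + 7)² = (-60 + 7)² = (-53)² = 2809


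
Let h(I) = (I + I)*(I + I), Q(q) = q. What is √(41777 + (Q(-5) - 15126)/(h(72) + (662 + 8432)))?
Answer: √37173930597570/29830 ≈ 204.39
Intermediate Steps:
h(I) = 4*I² (h(I) = (2*I)*(2*I) = 4*I²)
√(41777 + (Q(-5) - 15126)/(h(72) + (662 + 8432))) = √(41777 + (-5 - 15126)/(4*72² + (662 + 8432))) = √(41777 - 15131/(4*5184 + 9094)) = √(41777 - 15131/(20736 + 9094)) = √(41777 - 15131/29830) = √(1246192779/29830) = √37173930597570/29830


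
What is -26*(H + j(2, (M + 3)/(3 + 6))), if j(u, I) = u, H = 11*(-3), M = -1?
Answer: 806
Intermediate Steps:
H = -33
-26*(H + j(2, (M + 3)/(3 + 6))) = -26*(-33 + 2) = -26*(-31) = 806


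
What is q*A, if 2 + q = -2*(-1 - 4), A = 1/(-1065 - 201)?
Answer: -4/633 ≈ -0.0063191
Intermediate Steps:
A = -1/1266 (A = 1/(-1266) = -1/1266 ≈ -0.00078989)
q = 8 (q = -2 - 2*(-1 - 4) = -2 - 2*(-5) = -2 + 10 = 8)
q*A = 8*(-1/1266) = -4/633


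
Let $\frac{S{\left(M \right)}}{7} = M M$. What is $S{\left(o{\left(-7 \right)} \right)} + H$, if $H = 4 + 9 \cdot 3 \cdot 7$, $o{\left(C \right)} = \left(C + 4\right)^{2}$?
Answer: $760$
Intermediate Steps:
$o{\left(C \right)} = \left(4 + C\right)^{2}$
$S{\left(M \right)} = 7 M^{2}$ ($S{\left(M \right)} = 7 M M = 7 M^{2}$)
$H = 193$ ($H = 4 + 9 \cdot 21 = 4 + 189 = 193$)
$S{\left(o{\left(-7 \right)} \right)} + H = 7 \left(\left(4 - 7\right)^{2}\right)^{2} + 193 = 7 \left(\left(-3\right)^{2}\right)^{2} + 193 = 7 \cdot 9^{2} + 193 = 7 \cdot 81 + 193 = 567 + 193 = 760$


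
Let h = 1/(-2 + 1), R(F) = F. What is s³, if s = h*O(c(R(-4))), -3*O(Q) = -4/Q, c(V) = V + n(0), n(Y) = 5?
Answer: -64/27 ≈ -2.3704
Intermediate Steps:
c(V) = 5 + V (c(V) = V + 5 = 5 + V)
h = -1 (h = 1/(-1) = -1)
O(Q) = 4/(3*Q) (O(Q) = -(-4)/(3*Q) = 4/(3*Q))
s = -4/3 (s = -4/(3*(5 - 4)) = -4/(3*1) = -4/3 ≈ -1.3333)
s³ = (-4/3)³ = -64/27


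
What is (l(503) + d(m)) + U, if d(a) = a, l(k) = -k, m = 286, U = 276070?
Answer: 275853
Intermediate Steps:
(l(503) + d(m)) + U = (-1*503 + 286) + 276070 = (-503 + 286) + 276070 = -217 + 276070 = 275853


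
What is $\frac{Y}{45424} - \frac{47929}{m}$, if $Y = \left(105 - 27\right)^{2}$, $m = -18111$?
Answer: $\frac{571828555}{205668516} \approx 2.7803$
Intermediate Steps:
$Y = 6084$ ($Y = 78^{2} = 6084$)
$\frac{Y}{45424} - \frac{47929}{m} = \frac{6084}{45424} - \frac{47929}{-18111} = 6084 \cdot \frac{1}{45424} - - \frac{47929}{18111} = \frac{1521}{11356} + \frac{47929}{18111} = \frac{571828555}{205668516}$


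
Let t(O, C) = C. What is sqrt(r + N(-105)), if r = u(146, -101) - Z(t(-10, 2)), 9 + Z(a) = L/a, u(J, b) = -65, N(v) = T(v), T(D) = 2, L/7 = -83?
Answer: sqrt(946)/2 ≈ 15.379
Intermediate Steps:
L = -581 (L = 7*(-83) = -581)
N(v) = 2
Z(a) = -9 - 581/a
r = 469/2 (r = -65 - (-9 - 581/2) = -65 - 1*(-599/2) = -65 + 599/2 = 469/2 ≈ 234.50)
sqrt(r + N(-105)) = sqrt(469/2 + 2) = sqrt(473/2) = sqrt(946)/2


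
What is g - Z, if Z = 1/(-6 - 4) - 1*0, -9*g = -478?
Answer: 4789/90 ≈ 53.211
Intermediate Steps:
g = 478/9 (g = -⅑*(-478) = 478/9 ≈ 53.111)
Z = -⅒ (Z = 1/(-10) + 0 = -⅒ + 0 = -⅒ ≈ -0.10000)
g - Z = 478/9 - 1*(-⅒) = 478/9 + ⅒ = 4789/90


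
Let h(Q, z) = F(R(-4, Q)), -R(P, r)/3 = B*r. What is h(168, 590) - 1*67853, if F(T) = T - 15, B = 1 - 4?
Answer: -66356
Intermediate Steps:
B = -3
R(P, r) = 9*r (R(P, r) = -(-9)*r = 9*r)
F(T) = -15 + T
h(Q, z) = -15 + 9*Q
h(168, 590) - 1*67853 = (-15 + 9*168) - 1*67853 = (-15 + 1512) - 67853 = 1497 - 67853 = -66356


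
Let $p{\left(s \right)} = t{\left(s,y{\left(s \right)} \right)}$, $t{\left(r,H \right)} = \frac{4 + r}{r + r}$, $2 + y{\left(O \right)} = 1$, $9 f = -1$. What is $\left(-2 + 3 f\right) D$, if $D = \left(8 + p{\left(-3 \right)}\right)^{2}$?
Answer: $- \frac{15463}{108} \approx -143.18$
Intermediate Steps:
$f = - \frac{1}{9}$ ($f = \frac{1}{9} \left(-1\right) = - \frac{1}{9} \approx -0.11111$)
$y{\left(O \right)} = -1$ ($y{\left(O \right)} = -2 + 1 = -1$)
$t{\left(r,H \right)} = \frac{4 + r}{2 r}$
$p{\left(s \right)} = \frac{4 + s}{2 s}$
$D = \frac{2209}{36}$ ($D = \left(8 + \frac{4 - 3}{2 \left(-3\right)}\right)^{2} = \left(8 + \frac{1}{2} \left(- \frac{1}{3}\right) 1\right)^{2} = \left(8 - \frac{1}{6}\right)^{2} = \left(\frac{47}{6}\right)^{2} = \frac{2209}{36} \approx 61.361$)
$\left(-2 + 3 f\right) D = \left(-2 + 3 \left(- \frac{1}{9}\right)\right) \frac{2209}{36} = \left(-2 - \frac{1}{3}\right) \frac{2209}{36} = \left(- \frac{7}{3}\right) \frac{2209}{36} = - \frac{15463}{108}$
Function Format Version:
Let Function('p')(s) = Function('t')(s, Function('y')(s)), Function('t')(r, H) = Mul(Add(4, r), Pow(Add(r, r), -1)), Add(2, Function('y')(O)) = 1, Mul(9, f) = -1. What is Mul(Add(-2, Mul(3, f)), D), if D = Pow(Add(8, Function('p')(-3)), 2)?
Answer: Rational(-15463, 108) ≈ -143.18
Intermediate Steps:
f = Rational(-1, 9) (f = Mul(Rational(1, 9), -1) = Rational(-1, 9) ≈ -0.11111)
Function('y')(O) = -1 (Function('y')(O) = Add(-2, 1) = -1)
Function('t')(r, H) = Mul(Rational(1, 2), Pow(r, -1), Add(4, r)) (Function('t')(r, H) = Mul(Add(4, r), Pow(Mul(2, r), -1)) = Mul(Add(4, r), Mul(Rational(1, 2), Pow(r, -1))) = Mul(Rational(1, 2), Pow(r, -1), Add(4, r)))
Function('p')(s) = Mul(Rational(1, 2), Pow(s, -1), Add(4, s))
D = Rational(2209, 36) (D = Pow(Add(8, Mul(Rational(1, 2), Pow(-3, -1), Add(4, -3))), 2) = Pow(Add(8, Mul(Rational(1, 2), Rational(-1, 3), 1)), 2) = Pow(Add(8, Rational(-1, 6)), 2) = Pow(Rational(47, 6), 2) = Rational(2209, 36) ≈ 61.361)
Mul(Add(-2, Mul(3, f)), D) = Mul(Add(-2, Mul(3, Rational(-1, 9))), Rational(2209, 36)) = Mul(Add(-2, Rational(-1, 3)), Rational(2209, 36)) = Mul(Rational(-7, 3), Rational(2209, 36)) = Rational(-15463, 108)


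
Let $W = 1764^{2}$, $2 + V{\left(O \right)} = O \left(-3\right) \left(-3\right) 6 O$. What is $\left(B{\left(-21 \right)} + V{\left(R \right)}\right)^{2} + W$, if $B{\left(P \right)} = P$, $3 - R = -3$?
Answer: $6801937$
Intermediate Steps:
$R = 6$ ($R = 3 - -3 = 3 + 3 = 6$)
$V{\left(O \right)} = -2 + 54 O^{2}$ ($V{\left(O \right)} = -2 + O \left(-3\right) \left(-3\right) 6 O = -2 + - 3 O \left(- 18 O\right) = -2 + 54 O^{2}$)
$W = 3111696$
$\left(B{\left(-21 \right)} + V{\left(R \right)}\right)^{2} + W = \left(-21 - \left(2 - 54 \cdot 6^{2}\right)\right)^{2} + 3111696 = \left(-21 + \left(-2 + 54 \cdot 36\right)\right)^{2} + 3111696 = \left(-21 + \left(-2 + 1944\right)\right)^{2} + 3111696 = \left(-21 + 1942\right)^{2} + 3111696 = 1921^{2} + 3111696 = 3690241 + 3111696 = 6801937$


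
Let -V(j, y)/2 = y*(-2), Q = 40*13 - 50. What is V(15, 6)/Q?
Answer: 12/235 ≈ 0.051064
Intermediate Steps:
Q = 470 (Q = 520 - 50 = 470)
V(j, y) = 4*y (V(j, y) = -2*y*(-2) = -(-4)*y = 4*y)
V(15, 6)/Q = (4*6)/470 = 24*(1/470) = 12/235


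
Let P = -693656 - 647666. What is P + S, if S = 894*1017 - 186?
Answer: -432310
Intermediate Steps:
S = 909012 (S = 909198 - 186 = 909012)
P = -1341322
P + S = -1341322 + 909012 = -432310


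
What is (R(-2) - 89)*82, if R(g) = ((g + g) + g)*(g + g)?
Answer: -5330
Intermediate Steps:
R(g) = 6*g² (R(g) = (2*g + g)*(2*g) = (3*g)*(2*g) = 6*g²)
(R(-2) - 89)*82 = (6*(-2)² - 89)*82 = (6*4 - 89)*82 = (24 - 89)*82 = -65*82 = -5330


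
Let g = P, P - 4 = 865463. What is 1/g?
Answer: 1/865467 ≈ 1.1554e-6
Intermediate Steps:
P = 865467 (P = 4 + 865463 = 865467)
g = 865467
1/g = 1/865467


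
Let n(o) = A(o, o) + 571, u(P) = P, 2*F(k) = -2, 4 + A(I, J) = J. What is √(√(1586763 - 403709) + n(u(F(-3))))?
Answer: √(566 + √1183054) ≈ 40.666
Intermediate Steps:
A(I, J) = -4 + J
F(k) = -1 (F(k) = (½)*(-2) = -1)
n(o) = 567 + o (n(o) = (-4 + o) + 571 = 567 + o)
√(√(1586763 - 403709) + n(u(F(-3)))) = √(√(1586763 - 403709) + (567 - 1)) = √(√1183054 + 566) = √(566 + √1183054)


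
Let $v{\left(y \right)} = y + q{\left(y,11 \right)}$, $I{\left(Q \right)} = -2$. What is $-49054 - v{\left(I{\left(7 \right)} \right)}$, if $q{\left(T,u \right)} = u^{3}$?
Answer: $-50383$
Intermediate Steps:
$v{\left(y \right)} = 1331 + y$ ($v{\left(y \right)} = y + 11^{3} = y + 1331 = 1331 + y$)
$-49054 - v{\left(I{\left(7 \right)} \right)} = -49054 - \left(1331 - 2\right) = -49054 - 1329 = -50383$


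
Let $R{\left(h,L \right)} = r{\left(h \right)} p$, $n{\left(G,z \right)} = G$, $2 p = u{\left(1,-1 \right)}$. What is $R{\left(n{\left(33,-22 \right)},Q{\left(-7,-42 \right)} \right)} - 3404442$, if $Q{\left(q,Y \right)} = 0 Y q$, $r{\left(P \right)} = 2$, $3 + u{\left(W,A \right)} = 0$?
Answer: $-3404445$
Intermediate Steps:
$u{\left(W,A \right)} = -3$ ($u{\left(W,A \right)} = -3 + 0 = -3$)
$p = - \frac{3}{2}$ ($p = \frac{1}{2} \left(-3\right) = - \frac{3}{2} \approx -1.5$)
$Q{\left(q,Y \right)} = 0$ ($Q{\left(q,Y \right)} = 0 q = 0$)
$R{\left(h,L \right)} = -3$ ($R{\left(h,L \right)} = 2 \left(- \frac{3}{2}\right) = -3$)
$R{\left(n{\left(33,-22 \right)},Q{\left(-7,-42 \right)} \right)} - 3404442 = -3 - 3404442 = -3404445$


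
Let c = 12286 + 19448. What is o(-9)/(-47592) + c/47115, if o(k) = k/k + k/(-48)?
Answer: 894950269/1328768640 ≈ 0.67352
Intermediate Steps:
c = 31734
o(k) = 1 - k/48 (o(k) = 1 + k*(-1/48) = 1 - k/48)
o(-9)/(-47592) + c/47115 = (1 - 1/48*(-9))/(-47592) + 31734/47115 = (1 + 3/16)*(-1/47592) + 31734*(1/47115) = (19/16)*(-1/47592) + 3526/5235 = -19/761472 + 3526/5235 = 894950269/1328768640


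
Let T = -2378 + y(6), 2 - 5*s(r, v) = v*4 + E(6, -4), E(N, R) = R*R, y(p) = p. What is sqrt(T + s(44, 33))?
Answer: 3*I*sqrt(6670)/5 ≈ 49.002*I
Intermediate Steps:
E(N, R) = R**2
s(r, v) = -14/5 - 4*v/5 (s(r, v) = 2/5 - (v*4 + (-4)**2)/5 = 2/5 - (4*v + 16)/5 = 2/5 - (16 + 4*v)/5 = 2/5 + (-16/5 - 4*v/5) = -14/5 - 4*v/5)
T = -2372 (T = -2378 + 6 = -2372)
sqrt(T + s(44, 33)) = sqrt(-2372 + (-14/5 - 4/5*33)) = sqrt(-2372 + (-14/5 - 132/5)) = sqrt(-2372 - 146/5) = sqrt(-12006/5) = 3*I*sqrt(6670)/5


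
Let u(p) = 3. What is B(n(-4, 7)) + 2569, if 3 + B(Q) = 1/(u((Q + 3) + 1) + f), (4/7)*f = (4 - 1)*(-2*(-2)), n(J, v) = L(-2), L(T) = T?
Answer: 61585/24 ≈ 2566.0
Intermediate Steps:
n(J, v) = -2
f = 21 (f = 7*((4 - 1)*(-2*(-2)))/4 = 7*(3*4)/4 = (7/4)*12 = 21)
B(Q) = -71/24 (B(Q) = -3 + 1/(3 + 21) = -3 + 1/24 = -71/24)
B(n(-4, 7)) + 2569 = -71/24 + 2569 = 61585/24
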